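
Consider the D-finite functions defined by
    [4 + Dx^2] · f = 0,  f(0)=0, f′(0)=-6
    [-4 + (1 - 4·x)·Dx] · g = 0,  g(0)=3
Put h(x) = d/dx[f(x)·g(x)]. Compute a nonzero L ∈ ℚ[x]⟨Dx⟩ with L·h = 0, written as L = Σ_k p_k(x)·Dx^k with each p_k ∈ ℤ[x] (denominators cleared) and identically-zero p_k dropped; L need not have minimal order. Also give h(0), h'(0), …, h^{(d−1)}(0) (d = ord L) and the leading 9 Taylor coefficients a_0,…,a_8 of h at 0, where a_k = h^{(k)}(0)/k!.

L = (-28 - 32·x + 64·x^2) + (-8 + 32·x)·Dx + (1 - 8·x + 16·x^2)·Dx^2  (order 2).
h: a_k = -18, -144, -828, -4416, -22092, -530208/5, -2474296/5, -79177472/35, -50899804/5, …
ICs: h(0) = -18, h′(0) = -144.

f: a_k = 0, -6, 0, 4, 0, -4/5, 0, 8/105, 0, …
g: a_k = 3, 12, 48, 192, 768, 3072, 12288, 49152, 196608, …
h₀=f·g: eliminate ⇒ L₀, order ≤ 2·1.
h=h₀': d/dx-closure on L₀ ⇒ L.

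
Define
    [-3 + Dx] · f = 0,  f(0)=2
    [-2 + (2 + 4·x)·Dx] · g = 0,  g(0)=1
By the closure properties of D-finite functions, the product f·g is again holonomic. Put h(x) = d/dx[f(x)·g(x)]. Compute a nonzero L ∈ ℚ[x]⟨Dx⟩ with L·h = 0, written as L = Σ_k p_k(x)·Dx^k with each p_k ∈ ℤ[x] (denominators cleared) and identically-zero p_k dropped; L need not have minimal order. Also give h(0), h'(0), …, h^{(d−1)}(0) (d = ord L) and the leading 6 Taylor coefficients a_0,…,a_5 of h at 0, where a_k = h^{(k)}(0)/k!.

f: a_k = 2, 6, 9, 9, 27/4, 81/20, …
g: a_k = 1, 1, -1/2, 1/2, -5/8, 7/8, …
h₀=f·g: eliminate ⇒ L₀, order ≤ 1·1.
h₀' ⇒ L via d/dx closure of L₀.
L = (7 + 24·x + 18·x^2) + (-2 - 7·x - 6·x^2)·Dx  (order 1).
h: a_k = 8, 28, 48, 52, 44, 126/5, …
ICs: h(0) = 8.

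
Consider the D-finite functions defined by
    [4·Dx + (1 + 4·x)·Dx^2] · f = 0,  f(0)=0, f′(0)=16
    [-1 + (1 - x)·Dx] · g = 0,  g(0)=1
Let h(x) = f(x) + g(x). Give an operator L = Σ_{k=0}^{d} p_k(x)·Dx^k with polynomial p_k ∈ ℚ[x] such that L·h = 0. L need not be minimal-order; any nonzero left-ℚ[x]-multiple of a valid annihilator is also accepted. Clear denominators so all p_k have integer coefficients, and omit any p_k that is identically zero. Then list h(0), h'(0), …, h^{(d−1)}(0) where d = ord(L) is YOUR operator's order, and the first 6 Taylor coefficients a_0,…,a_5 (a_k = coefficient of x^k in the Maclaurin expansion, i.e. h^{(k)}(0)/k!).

f: a_k = 0, 16, -32, 256/3, -256, 4096/5, …
g: a_k = 1, 1, 1, 1, 1, 1, …
h₀=f+g: left-lcm gives L₀, ord ≤ 3.
L = (-44 - 16·x)·Dx + (13 - 56·x - 32·x^2)·Dx^2 + (3 + 11·x - 6·x^2 - 8·x^3)·Dx^3  (order 3).
h: a_k = 1, 17, -31, 259/3, -255, 4101/5, …
ICs: h(0) = 1, h′(0) = 17, h′′(0) = -62.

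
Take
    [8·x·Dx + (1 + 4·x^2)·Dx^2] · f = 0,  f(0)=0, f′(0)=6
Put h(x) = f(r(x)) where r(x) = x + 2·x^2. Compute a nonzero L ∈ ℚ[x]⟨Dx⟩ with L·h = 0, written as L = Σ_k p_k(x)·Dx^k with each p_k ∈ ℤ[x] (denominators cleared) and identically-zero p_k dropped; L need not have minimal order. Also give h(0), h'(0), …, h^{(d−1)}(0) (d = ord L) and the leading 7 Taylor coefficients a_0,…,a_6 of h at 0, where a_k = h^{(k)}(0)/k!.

L = (-4 + 8·x + 64·x^2 + 192·x^3 + 192·x^4)·Dx + (1 + 4·x + 4·x^2 + 32·x^3 + 80·x^4 + 64·x^5)·Dx^2  (order 2).
h: a_k = 0, 6, 12, -8, -48, -384/5, 128, …
ICs: h(0) = 0, h′(0) = 6.

f: a_k = 0, 6, 0, -8, 0, 96/5, 0, …
f∘r: x↦r, Dx↦Dx/r' in L_f ⇒ L₀.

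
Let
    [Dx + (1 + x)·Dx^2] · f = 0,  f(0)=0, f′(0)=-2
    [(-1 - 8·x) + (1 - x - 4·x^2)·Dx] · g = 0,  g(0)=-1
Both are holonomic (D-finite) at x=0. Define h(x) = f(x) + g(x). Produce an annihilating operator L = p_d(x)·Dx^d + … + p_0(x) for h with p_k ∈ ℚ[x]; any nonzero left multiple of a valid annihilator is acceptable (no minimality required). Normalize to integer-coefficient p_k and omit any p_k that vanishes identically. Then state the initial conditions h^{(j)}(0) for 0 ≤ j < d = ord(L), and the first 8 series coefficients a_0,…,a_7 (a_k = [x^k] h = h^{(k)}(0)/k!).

f: a_k = 0, -2, 1, -2/3, 1/2, -2/5, 1/3, -2/7, …
g: a_k = -1, -1, -5, -9, -29, -65, -181, -441, …
f+g: L₀ = lclm(L_f,L_g), ord ≤ 2+1.
L = (-74 - 562·x - 1120·x^2 - 1728·x^3 - 768·x^4)·Dx + (-52 - 576·x - 1636·x^2 - 3264·x^3 - 3488·x^4 - 1280·x^5)·Dx^2 + (11 + 41·x + 53·x^2 - 185·x^3 - 704·x^4 - 752·x^5 - 256·x^6)·Dx^3  (order 3).
h: a_k = -1, -3, -4, -29/3, -57/2, -327/5, -542/3, -3089/7, …
ICs: h(0) = -1, h′(0) = -3, h′′(0) = -8.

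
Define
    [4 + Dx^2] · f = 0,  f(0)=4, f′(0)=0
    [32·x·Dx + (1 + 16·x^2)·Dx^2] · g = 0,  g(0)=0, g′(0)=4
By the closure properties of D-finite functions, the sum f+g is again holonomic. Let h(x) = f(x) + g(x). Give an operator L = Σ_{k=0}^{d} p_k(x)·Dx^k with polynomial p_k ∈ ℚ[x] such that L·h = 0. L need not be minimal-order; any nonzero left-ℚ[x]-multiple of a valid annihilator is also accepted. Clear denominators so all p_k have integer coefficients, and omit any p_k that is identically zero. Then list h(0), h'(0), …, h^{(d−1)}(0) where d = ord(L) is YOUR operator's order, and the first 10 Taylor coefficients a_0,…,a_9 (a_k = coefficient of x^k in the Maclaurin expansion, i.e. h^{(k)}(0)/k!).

L = (-6016·x + 102400·x^3 + 32768·x^5)·Dx + (-28 + 1216·x^2 + 27648·x^4 + 16384·x^6)·Dx^2 + (-1504·x + 25600·x^3 + 8192·x^5)·Dx^3 + (-7 + 304·x^2 + 6912·x^4 + 4096·x^6)·Dx^4  (order 4).
h: a_k = 4, 4, -8, -64/3, 8/3, 1024/5, -16/45, -16384/7, 8/315, 262144/9, …
ICs: h(0) = 4, h′(0) = 4, h′′(0) = -16, h′′′(0) = -128.

f: a_k = 4, 0, -8, 0, 8/3, 0, -16/45, 0, 8/315, 0, …
g: a_k = 0, 4, 0, -64/3, 0, 1024/5, 0, -16384/7, 0, 262144/9, …
h₀=f+g: left-lcm gives L₀, ord ≤ 4.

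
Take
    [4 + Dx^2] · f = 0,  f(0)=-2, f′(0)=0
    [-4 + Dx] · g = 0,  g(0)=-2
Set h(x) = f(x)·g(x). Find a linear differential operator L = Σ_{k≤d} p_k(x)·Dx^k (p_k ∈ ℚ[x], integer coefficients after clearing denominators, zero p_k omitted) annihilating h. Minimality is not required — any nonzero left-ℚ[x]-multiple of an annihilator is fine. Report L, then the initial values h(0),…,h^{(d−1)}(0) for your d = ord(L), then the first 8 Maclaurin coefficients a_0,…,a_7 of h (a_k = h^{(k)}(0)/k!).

L = 20 - 8·Dx + Dx^2  (order 2).
h: a_k = 4, 16, 24, 32/3, -56/3, -608/15, -208/5, -8896/315, …
ICs: h(0) = 4, h′(0) = 16.

f: a_k = -2, 0, 4, 0, -4/3, 0, 8/45, 0, …
g: a_k = -2, -8, -16, -64/3, -64/3, -256/15, -512/45, -2048/315, …
Product ⇒ symmetric product L₀, ord ≤ 2.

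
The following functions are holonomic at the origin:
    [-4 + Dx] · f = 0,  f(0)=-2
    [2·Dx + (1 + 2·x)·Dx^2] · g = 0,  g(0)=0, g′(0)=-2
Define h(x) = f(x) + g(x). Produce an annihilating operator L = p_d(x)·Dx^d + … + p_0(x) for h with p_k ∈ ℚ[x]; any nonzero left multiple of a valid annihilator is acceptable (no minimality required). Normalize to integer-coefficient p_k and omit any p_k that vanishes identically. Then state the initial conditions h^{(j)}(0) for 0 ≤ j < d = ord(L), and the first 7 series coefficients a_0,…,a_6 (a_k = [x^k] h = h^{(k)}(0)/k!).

L = (-32 - 32·x)·Dx + (-4 - 32·x - 32·x^2)·Dx^2 + (3 + 10·x + 8·x^2)·Dx^3  (order 3).
h: a_k = -2, -10, -14, -24, -52/3, -352/15, -32/45, …
ICs: h(0) = -2, h′(0) = -10, h′′(0) = -28.

f: a_k = -2, -8, -16, -64/3, -64/3, -256/15, -512/45, …
g: a_k = 0, -2, 2, -8/3, 4, -32/5, 32/3, …
h₀=f+g: left-lcm gives L₀, ord ≤ 3.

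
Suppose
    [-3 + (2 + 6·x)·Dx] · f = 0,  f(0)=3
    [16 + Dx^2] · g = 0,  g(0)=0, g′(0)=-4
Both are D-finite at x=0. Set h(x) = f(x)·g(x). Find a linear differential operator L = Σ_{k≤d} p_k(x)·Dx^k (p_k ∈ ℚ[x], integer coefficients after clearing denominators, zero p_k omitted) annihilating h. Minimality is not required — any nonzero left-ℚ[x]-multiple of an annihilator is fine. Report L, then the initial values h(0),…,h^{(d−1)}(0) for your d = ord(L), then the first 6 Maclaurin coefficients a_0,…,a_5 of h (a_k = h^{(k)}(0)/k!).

f: a_k = 3, 9/2, -27/8, 81/16, -1215/128, 5103/256, …
g: a_k = 0, -4, 0, 32/3, 0, -128/15, …
Sym-product of L_f,L_g gives L₀ (≤ ord 2).
L = (91 + 384·x + 576·x^2) + (-12 - 36·x)·Dx + (4 + 24·x + 36·x^2)·Dx^2  (order 2).
h: a_k = 0, -12, -18, 91/2, 111/4, -3781/160, …
ICs: h(0) = 0, h′(0) = -12.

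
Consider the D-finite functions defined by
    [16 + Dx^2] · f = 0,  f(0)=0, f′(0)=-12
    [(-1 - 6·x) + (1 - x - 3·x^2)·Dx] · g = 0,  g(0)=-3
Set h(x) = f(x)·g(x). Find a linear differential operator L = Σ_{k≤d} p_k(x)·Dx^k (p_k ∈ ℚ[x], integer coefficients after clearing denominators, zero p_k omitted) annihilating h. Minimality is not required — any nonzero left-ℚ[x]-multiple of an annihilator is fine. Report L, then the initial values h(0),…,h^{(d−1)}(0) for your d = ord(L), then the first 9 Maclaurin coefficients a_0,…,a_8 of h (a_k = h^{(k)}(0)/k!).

f: a_k = 0, -12, 0, 32, 0, -128/5, 0, 1024/105, 0, …
g: a_k = -3, -3, -12, -21, -57, -120, -291, -651, -1524, …
h₀=f·g: eliminate ⇒ L₀, order ≤ 2·1.
L = (-10 + 16·x + 48·x^2) + (2 + 12·x)·Dx + (-1 + x + 3·x^2)·Dx^2  (order 2).
h: a_k = 0, 36, 36, 48, 156, 1884/5, 4224/5, 68108/35, 156812/35, …
ICs: h(0) = 0, h′(0) = 36.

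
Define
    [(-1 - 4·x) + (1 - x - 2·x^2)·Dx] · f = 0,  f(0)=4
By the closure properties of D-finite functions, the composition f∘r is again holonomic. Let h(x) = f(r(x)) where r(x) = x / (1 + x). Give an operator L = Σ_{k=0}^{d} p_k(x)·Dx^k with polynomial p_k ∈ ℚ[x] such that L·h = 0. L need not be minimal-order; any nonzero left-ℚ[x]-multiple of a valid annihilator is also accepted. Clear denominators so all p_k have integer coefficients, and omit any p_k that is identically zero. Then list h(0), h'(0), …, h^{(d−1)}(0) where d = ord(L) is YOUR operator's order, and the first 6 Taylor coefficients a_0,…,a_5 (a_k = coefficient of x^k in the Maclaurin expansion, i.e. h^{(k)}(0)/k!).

L = (1 + 5·x) + (-1 - 2·x + x^2 + 2·x^3)·Dx  (order 1).
h: a_k = 4, 4, 8, 0, 16, -16, …
ICs: h(0) = 4.

f: a_k = 4, 4, 12, 20, 44, 84, …
Change of var in L_f (x↦r) gives L₀.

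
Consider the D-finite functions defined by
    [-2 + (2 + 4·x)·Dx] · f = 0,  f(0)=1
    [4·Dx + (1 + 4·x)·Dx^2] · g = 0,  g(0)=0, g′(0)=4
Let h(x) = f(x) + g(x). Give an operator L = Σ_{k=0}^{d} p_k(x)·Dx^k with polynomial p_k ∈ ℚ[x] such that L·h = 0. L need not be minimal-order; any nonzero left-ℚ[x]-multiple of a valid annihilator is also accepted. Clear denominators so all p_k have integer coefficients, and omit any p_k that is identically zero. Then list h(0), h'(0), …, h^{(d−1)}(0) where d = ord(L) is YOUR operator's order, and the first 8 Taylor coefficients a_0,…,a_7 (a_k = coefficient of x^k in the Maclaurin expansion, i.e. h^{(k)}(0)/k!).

f: a_k = 1, 1, -1/2, 1/2, -5/8, 7/8, -21/16, 33/16, …
g: a_k = 0, 4, -8, 64/3, -64, 1024/5, -2048/3, 16384/7, …
h₀=f+g: left-lcm gives L₀, ord ≤ 3.
L = (20 + 16·x)·Dx + (29 + 104·x + 80·x^2)·Dx^2 + (3 + 22·x + 48·x^2 + 32·x^3)·Dx^3  (order 3).
h: a_k = 1, 5, -17/2, 131/6, -517/8, 8227/40, -32831/48, 262375/112, …
ICs: h(0) = 1, h′(0) = 5, h′′(0) = -17.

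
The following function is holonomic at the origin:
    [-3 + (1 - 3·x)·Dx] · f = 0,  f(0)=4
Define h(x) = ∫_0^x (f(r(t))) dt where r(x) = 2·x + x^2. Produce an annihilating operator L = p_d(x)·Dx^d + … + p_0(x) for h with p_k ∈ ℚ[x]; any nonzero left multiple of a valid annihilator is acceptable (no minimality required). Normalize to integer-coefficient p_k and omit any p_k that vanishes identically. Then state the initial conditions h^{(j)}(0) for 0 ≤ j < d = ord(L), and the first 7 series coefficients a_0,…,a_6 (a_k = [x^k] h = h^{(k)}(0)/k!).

L = (6 + 6·x)·Dx + (-1 + 6·x + 3·x^2)·Dx^2  (order 2).
h: a_k = 0, 4, 12, 52, 252, 6516/5, 7020, …
ICs: h(0) = 0, h′(0) = 4.

f: a_k = 4, 12, 36, 108, 324, 972, 2916, …
f∘r: x↦r, Dx↦Dx/r' in L_f ⇒ L₀.
h=∫₀ˣh₀: take L = L₀·Dx.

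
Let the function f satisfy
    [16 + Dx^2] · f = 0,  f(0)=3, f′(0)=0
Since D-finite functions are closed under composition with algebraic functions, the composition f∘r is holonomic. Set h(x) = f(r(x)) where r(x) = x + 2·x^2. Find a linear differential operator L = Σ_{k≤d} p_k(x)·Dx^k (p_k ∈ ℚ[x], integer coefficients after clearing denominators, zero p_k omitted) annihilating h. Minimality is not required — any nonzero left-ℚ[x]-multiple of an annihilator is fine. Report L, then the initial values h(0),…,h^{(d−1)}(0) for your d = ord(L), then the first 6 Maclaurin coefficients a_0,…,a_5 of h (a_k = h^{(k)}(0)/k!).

f: a_k = 3, 0, -24, 0, 32, 0, …
Substitute x→r, Dx→(1/r')Dx; clear ⇒ L₀.
L = (16 + 192·x + 768·x^2 + 1024·x^3) - 4·Dx + (1 + 4·x)·Dx^2  (order 2).
h: a_k = 3, 0, -24, -96, -64, 256, …
ICs: h(0) = 3, h′(0) = 0.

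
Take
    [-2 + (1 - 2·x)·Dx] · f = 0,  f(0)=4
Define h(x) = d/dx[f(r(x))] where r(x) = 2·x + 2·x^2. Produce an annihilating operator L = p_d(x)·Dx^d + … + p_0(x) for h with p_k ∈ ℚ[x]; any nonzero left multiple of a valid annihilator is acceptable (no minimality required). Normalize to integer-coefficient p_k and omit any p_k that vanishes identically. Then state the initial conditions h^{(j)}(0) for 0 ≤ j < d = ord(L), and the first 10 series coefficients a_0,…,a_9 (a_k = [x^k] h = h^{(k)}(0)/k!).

f: a_k = 4, 8, 16, 32, 64, 128, 256, 512, 1024, 2048, …
f∘r: x↦r, Dx↦Dx/r' in L_f ⇒ L₀.
h₀' ⇒ L via d/dx closure of L₀.
L = (10 + 24·x + 24·x^2) + (-1 + 2·x + 12·x^2 + 8·x^3)·Dx  (order 1).
h: a_k = 16, 160, 1152, 7424, 44800, 259584, 1462272, 8069120, 43831296, 235151360, …
ICs: h(0) = 16.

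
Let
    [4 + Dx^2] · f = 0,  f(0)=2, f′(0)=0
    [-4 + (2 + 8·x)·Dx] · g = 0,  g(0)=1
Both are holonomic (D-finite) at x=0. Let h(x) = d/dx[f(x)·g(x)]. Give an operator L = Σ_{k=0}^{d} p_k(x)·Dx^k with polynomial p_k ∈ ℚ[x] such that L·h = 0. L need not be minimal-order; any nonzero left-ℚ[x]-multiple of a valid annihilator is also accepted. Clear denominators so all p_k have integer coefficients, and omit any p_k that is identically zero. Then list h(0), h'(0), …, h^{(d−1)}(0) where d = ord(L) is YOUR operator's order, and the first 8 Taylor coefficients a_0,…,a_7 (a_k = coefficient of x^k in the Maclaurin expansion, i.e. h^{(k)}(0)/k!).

L = (8 + 96·x + 256·x^2 + 256·x^3 + 256·x^4) + (2 - 48·x^2 - 64·x^3)·Dx + (1 + 10·x + 36·x^2 + 64·x^3 + 64·x^4)·Dx^2  (order 2).
h: a_k = 4, -16, 0, -128/3, 640/3, -11776/15, 132608/45, -3510272/315, …
ICs: h(0) = 4, h′(0) = -16.

f: a_k = 2, 0, -4, 0, 4/3, 0, -8/45, 0, …
g: a_k = 1, 2, -2, 4, -10, 28, -84, 264, …
h₀=f·g: eliminate ⇒ L₀, order ≤ 2·1.
h₀' ⇒ L via d/dx closure of L₀.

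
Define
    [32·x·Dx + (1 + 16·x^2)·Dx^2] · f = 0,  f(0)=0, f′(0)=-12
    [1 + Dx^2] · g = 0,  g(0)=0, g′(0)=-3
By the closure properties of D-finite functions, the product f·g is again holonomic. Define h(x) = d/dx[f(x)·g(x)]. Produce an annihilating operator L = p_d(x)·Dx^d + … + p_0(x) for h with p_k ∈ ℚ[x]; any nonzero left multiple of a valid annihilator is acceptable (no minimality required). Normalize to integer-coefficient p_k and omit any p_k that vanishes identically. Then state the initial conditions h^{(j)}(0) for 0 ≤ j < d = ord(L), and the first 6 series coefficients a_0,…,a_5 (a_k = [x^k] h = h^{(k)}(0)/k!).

L = (209105 + 6893664·x^2 + 261353216·x^4 + 52248576·x^6 - 2162688·x^8 - 60817408·x^10 + 16777216·x^12) + (108608·x + 9933824·x^3 + 133857280·x^5 + 44564480·x^7 + 20971520·x^9 + 67108864·x^11)·Dx + (210210 + 6980800·x^2 + 263314944·x^4 + 66224128·x^6 + 4063232·x^8 - 54525952·x^10 + 33554432·x^12)·Dx^2 + (108608·x + 9933824·x^3 + 133857280·x^5 + 44564480·x^7 + 20971520·x^9 + 67108864·x^11)·Dx^3 + (1105 + 87136·x^2 + 1961728·x^4 + 13975552·x^6 + 6225920·x^8 + 6291456·x^10 + 16777216·x^12)·Dx^4  (order 4).
h: a_k = 0, 72, 0, -792, 0, 11253, …
ICs: h(0) = 0, h′(0) = 72, h′′(0) = 0, h′′′(0) = -4752.

f: a_k = 0, -12, 0, 64, 0, -3072/5, …
g: a_k = 0, -3, 0, 1/2, 0, -1/40, …
L₀ := L_f ⊗_s L_g (sym. prod.), ord ≤ 4.
h₀' ⇒ L via d/dx closure of L₀.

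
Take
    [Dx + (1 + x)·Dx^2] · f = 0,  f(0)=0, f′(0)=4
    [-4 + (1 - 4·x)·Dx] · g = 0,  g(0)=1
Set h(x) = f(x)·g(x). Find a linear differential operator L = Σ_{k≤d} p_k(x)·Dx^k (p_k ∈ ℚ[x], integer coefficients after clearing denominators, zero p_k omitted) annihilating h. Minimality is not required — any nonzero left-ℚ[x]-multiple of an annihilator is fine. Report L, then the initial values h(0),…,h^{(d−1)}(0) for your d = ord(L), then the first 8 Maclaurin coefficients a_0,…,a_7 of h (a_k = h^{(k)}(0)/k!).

L = 4 + (7 + 12·x)·Dx + (-1 + 3·x + 4·x^2)·Dx^2  (order 2).
h: a_k = 0, 4, 14, 172/3, 685/3, 13712/15, 54838/15, 1535524/105, …
ICs: h(0) = 0, h′(0) = 4.

f: a_k = 0, 4, -2, 4/3, -1, 4/5, -2/3, 4/7, …
g: a_k = 1, 4, 16, 64, 256, 1024, 4096, 16384, …
L₀ := L_f ⊗_s L_g (sym. prod.), ord ≤ 2.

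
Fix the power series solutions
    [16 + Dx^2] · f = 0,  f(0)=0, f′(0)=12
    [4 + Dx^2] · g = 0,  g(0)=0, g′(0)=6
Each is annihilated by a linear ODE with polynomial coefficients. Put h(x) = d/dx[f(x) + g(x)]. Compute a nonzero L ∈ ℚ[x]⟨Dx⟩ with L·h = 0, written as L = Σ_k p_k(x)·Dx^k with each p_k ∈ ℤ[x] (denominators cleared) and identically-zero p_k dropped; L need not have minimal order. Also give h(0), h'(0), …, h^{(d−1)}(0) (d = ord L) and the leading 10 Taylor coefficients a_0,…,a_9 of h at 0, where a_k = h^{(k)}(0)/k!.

f: a_k = 0, 12, 0, -32, 0, 128/5, 0, -1024/105, 0, 2048/945, …
g: a_k = 0, 6, 0, -4, 0, 4/5, 0, -8/105, 0, 4/945, …
h₀=f+g: left-lcm gives L₀, ord ≤ 4.
h₀' ⇒ L via d/dx closure of L₀.
L = 64 + 20·Dx^2 + Dx^4  (order 4).
h: a_k = 18, 0, -108, 0, 132, 0, -344/5, 0, 684/35, 0, …
ICs: h(0) = 18, h′(0) = 0, h′′(0) = -216, h′′′(0) = 0.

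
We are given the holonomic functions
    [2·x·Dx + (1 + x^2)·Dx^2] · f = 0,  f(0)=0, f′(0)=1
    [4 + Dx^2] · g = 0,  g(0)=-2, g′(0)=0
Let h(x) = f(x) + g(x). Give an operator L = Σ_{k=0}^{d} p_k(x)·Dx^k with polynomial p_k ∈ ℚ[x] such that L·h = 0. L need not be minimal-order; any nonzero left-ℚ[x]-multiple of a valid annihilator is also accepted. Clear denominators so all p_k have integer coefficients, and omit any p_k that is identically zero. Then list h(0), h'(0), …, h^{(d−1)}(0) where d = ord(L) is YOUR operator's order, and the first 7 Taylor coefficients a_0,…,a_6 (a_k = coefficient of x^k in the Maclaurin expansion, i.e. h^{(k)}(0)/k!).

f: a_k = 0, 1, 0, -1/3, 0, 1/5, 0, …
g: a_k = -2, 0, 4, 0, -4/3, 0, 8/45, …
Weyl lclm of L_f,L_g ⇒ L₀ (ord ≤ 4).
L = (-32·x + 80·x^3 + 16·x^5)·Dx + (4 + 32·x^2 + 36·x^4 + 8·x^6)·Dx^2 + (-8·x + 20·x^3 + 4·x^5)·Dx^3 + (1 + 8·x^2 + 9·x^4 + 2·x^6)·Dx^4  (order 4).
h: a_k = -2, 1, 4, -1/3, -4/3, 1/5, 8/45, …
ICs: h(0) = -2, h′(0) = 1, h′′(0) = 8, h′′′(0) = -2.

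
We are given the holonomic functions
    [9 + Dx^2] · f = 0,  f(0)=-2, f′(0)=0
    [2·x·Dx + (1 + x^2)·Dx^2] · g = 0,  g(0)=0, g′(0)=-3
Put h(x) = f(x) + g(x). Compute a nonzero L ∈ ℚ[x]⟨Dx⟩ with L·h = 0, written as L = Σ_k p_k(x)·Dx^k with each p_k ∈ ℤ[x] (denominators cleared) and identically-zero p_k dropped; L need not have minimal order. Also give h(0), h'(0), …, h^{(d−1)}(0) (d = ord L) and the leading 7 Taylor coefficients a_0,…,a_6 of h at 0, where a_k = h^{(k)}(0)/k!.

L = (-54·x + 540·x^3 + 162·x^5)·Dx + (63 + 279·x^2 + 297·x^4 + 81·x^6)·Dx^2 + (-6·x + 60·x^3 + 18·x^5)·Dx^3 + (7 + 31·x^2 + 33·x^4 + 9·x^6)·Dx^4  (order 4).
h: a_k = -2, -3, 9, 1, -27/4, -3/5, 81/40, …
ICs: h(0) = -2, h′(0) = -3, h′′(0) = 18, h′′′(0) = 6.

f: a_k = -2, 0, 9, 0, -27/4, 0, 81/40, …
g: a_k = 0, -3, 0, 1, 0, -3/5, 0, …
f+g: L₀ = lclm(L_f,L_g), ord ≤ 2+2.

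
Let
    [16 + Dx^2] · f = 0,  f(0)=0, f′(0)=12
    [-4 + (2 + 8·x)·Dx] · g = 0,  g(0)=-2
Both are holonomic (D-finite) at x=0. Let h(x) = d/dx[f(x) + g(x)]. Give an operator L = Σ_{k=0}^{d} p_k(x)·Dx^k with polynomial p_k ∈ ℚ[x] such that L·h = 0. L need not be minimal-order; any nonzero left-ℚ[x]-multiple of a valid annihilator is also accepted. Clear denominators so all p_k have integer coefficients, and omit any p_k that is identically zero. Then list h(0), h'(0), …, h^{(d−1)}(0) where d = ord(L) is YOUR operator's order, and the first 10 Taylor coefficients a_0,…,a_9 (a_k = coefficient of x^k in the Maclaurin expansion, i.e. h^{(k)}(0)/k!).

L = (-608 - 1024·x - 2048·x^2) + (-112 - 960·x - 3072·x^2 - 4096·x^3)·Dx + (-38 - 64·x - 128·x^2)·Dx^2 + (-7 - 60·x - 192·x^2 - 256·x^3)·Dx^3  (order 3).
h: a_k = 8, 8, -120, 80, -152, 1008, -56464/15, 13728, -5403352/105, 194480, …
ICs: h(0) = 8, h′(0) = 8, h′′(0) = -240.

f: a_k = 0, 12, 0, -32, 0, 128/5, 0, -1024/105, 0, 2048/945, …
g: a_k = -2, -4, 4, -8, 20, -56, 168, -528, 1716, -5720, …
L₀ := lclm(L_f,L_g); ord L₀ ≤ 2+1.
Differentiate: ansatz ord ≤ ord L₀ ⇒ L.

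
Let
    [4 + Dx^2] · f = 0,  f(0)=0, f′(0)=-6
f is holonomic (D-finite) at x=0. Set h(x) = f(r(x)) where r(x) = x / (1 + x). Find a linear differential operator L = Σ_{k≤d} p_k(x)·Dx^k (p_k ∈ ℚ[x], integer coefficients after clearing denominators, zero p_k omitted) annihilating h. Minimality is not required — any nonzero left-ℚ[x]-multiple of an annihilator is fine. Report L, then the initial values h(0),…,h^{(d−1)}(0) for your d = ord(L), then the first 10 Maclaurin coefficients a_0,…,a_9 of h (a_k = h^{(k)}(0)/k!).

f: a_k = 0, -6, 0, 4, 0, -4/5, 0, 8/105, 0, -4/945, …
f∘r: x↦r, Dx↦Dx/r' in L_f ⇒ L₀.
L = 4 + (2 + 6·x + 6·x^2 + 2·x^3)·Dx + (1 + 4·x + 6·x^2 + 4·x^3 + x^4)·Dx^2  (order 2).
h: a_k = 0, -6, 6, -2, -6, 86/5, -30, 4418/105, -758/15, 49262/945, …
ICs: h(0) = 0, h′(0) = -6.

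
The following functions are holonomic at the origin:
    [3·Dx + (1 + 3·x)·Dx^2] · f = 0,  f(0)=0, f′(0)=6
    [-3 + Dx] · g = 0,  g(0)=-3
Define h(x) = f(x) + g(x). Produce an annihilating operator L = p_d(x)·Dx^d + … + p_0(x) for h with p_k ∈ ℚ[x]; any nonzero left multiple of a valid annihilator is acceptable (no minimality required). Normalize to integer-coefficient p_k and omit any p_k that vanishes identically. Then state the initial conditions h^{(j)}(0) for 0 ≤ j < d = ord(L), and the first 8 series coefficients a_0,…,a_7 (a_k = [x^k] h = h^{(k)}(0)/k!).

f: a_k = 0, 6, -9, 18, -81/2, 486/5, -243, 4374/7, …
g: a_k = -3, -9, -27/2, -27/2, -81/8, -243/40, -243/80, -729/560, …
Sum ⇒ L₀ = lclm(L_f,L_g) in ℚ(x)⟨Dx⟩.
L = (-27 - 27·x)·Dx + (3 - 18·x - 27·x^2)·Dx^2 + (2 + 9·x + 9·x^2)·Dx^3  (order 3).
h: a_k = -3, -3, -45/2, 9/2, -405/8, 729/8, -19683/80, 349191/560, …
ICs: h(0) = -3, h′(0) = -3, h′′(0) = -45.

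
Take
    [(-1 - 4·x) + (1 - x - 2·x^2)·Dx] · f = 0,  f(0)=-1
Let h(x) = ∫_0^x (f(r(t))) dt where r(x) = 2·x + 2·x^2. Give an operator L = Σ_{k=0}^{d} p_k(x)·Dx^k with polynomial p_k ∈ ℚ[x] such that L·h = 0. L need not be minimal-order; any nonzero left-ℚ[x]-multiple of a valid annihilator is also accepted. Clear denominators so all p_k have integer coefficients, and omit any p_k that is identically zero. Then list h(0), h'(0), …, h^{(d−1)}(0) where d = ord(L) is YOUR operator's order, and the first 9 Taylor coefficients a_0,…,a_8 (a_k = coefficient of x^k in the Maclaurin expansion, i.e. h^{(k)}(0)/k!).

L = (2 + 20·x + 48·x^2 + 32·x^3)·Dx + (-1 + 2·x + 10·x^2 + 16·x^3 + 8·x^4)·Dx^2  (order 2).
h: a_k = 0, -1, -1, -14/3, -16, -308/5, -748/3, -7208/7, -4352, …
ICs: h(0) = 0, h′(0) = -1.

f: a_k = -1, -1, -3, -5, -11, -21, -43, -85, -171, …
h₀=f(r): pull back L_f along r ⇒ L₀.
Integrate: L := L₀·Dx.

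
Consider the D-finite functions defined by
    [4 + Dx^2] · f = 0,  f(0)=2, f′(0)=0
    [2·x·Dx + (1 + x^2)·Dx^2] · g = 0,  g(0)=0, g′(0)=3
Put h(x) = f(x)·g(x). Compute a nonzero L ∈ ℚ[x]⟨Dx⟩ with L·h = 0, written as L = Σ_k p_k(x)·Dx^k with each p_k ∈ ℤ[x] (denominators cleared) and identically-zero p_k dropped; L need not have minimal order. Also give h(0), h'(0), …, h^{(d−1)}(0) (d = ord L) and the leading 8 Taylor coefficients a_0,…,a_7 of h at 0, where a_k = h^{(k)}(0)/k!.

L = (160 + 464·x^2 + 464·x^4 + 256·x^6 + 64·x^8) + (96·x + 224·x^3 + 192·x^5 + 64·x^7)·Dx + (60 + 188·x^2 + 216·x^4 + 128·x^6 + 32·x^8)·Dx^2 + (24·x + 56·x^3 + 48·x^5 + 16·x^7)·Dx^3 + (5 + 18·x^2 + 25·x^4 + 16·x^6 + 4·x^8)·Dx^4  (order 4).
h: a_k = 0, 6, 0, -14, 0, 46/5, 0, -538/105, …
ICs: h(0) = 0, h′(0) = 6, h′′(0) = 0, h′′′(0) = -84.

f: a_k = 2, 0, -4, 0, 4/3, 0, -8/45, 0, …
g: a_k = 0, 3, 0, -1, 0, 3/5, 0, -3/7, …
f·g: L₀ = L_f ⊗_s L_g, ord ≤ 2·2.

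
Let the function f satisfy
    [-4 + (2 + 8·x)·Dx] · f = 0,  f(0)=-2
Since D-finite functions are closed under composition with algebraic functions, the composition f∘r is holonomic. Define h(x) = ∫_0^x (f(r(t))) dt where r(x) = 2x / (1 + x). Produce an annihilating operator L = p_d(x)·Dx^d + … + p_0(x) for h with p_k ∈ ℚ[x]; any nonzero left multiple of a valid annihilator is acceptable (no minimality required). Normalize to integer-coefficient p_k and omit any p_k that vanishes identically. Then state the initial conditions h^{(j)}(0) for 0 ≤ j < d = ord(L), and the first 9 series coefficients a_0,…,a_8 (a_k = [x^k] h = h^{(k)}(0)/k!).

L = -4·Dx + (1 + 10·x + 9·x^2)·Dx^2  (order 2).
h: a_k = 0, -2, -4, 8, -26, 568/5, -588, 23640/7, -20805, …
ICs: h(0) = 0, h′(0) = -2.

f: a_k = -2, -4, 4, -8, 20, -56, 168, -528, 1716, …
Change of var in L_f (x↦r) gives L₀.
h=∫₀ˣh₀: take L = L₀·Dx.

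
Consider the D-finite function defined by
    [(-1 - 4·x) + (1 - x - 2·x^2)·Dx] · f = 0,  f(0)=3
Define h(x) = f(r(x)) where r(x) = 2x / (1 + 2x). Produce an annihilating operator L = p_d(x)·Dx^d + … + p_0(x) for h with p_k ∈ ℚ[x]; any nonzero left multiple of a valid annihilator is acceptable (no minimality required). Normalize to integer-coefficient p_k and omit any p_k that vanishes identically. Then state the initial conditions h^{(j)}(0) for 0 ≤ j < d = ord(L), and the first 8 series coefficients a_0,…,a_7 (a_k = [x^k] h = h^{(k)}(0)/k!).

L = (2 + 20·x) + (-1 - 4·x + 4·x^2 + 16·x^3)·Dx  (order 1).
h: a_k = 3, 6, 24, 0, 192, -384, 2304, -7680, …
ICs: h(0) = 3.

f: a_k = 3, 3, 9, 15, 33, 63, 129, 255, …
f∘r: x↦r, Dx↦Dx/r' in L_f ⇒ L₀.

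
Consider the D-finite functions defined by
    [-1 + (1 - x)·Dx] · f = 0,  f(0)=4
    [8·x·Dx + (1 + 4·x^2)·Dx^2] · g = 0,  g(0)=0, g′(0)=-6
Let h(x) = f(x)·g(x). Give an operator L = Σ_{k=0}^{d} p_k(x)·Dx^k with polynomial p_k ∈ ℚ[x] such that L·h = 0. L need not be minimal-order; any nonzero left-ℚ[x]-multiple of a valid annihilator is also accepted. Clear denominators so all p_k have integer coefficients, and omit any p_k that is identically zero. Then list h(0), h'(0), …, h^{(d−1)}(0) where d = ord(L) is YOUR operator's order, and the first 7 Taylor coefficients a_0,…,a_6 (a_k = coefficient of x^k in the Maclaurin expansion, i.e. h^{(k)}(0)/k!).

L = 8·x + (2 - 8·x + 16·x^2)·Dx + (-1 + x - 4·x^2 + 4·x^3)·Dx^2  (order 2).
h: a_k = 0, -24, -24, 8, 8, -344/5, -344/5, …
ICs: h(0) = 0, h′(0) = -24.

f: a_k = 4, 4, 4, 4, 4, 4, 4, …
g: a_k = 0, -6, 0, 8, 0, -96/5, 0, …
Sym-product of L_f,L_g gives L₀ (≤ ord 2).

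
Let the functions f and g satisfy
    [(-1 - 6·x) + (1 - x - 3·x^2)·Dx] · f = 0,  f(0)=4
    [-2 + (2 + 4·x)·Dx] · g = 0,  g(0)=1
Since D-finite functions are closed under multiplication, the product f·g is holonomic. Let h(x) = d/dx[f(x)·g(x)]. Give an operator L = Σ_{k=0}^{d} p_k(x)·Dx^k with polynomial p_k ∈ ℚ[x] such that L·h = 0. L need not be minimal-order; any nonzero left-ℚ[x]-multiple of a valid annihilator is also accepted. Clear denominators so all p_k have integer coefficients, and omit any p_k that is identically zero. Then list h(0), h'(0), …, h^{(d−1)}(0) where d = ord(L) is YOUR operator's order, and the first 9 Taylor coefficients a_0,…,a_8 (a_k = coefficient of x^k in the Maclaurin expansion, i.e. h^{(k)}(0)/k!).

f: a_k = 4, 4, 16, 28, 76, 160, 388, 868, 2032, …
g: a_k = 1, 1, -1/2, 1/2, -5/8, 7/8, -21/16, 33/16, -429/128, …
h₀=f·g: eliminate ⇒ L₀, order ≤ 1·1.
h₀' ⇒ L via d/dx closure of L₀.
L = (9 + 66·x + 165·x^2 + 210·x^3 + 135·x^4) + (-2 - 9·x - 6·x^2 + 38·x^3 + 87·x^4 + 54·x^5)·Dx  (order 1).
h: a_k = 8, 36, 132, 382, 1155, 6147/2, 16989/2, 87579/4, 921555/16, …
ICs: h(0) = 8.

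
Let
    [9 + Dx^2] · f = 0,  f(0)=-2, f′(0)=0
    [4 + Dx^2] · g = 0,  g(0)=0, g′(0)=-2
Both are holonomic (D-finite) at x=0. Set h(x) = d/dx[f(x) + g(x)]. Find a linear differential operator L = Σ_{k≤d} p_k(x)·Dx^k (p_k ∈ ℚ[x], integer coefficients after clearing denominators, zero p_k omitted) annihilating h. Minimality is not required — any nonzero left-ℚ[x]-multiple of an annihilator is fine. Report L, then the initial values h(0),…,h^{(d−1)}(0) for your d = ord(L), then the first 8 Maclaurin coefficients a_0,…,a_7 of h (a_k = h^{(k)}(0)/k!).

L = 36 + 13·Dx^2 + Dx^4  (order 4).
h: a_k = -2, 18, 4, -27, -4/3, 243/20, 8/45, -729/280, …
ICs: h(0) = -2, h′(0) = 18, h′′(0) = 8, h′′′(0) = -162.

f: a_k = -2, 0, 9, 0, -27/4, 0, 81/40, 0, …
g: a_k = 0, -2, 0, 4/3, 0, -4/15, 0, 8/315, …
Weyl lclm of L_f,L_g ⇒ L₀ (ord ≤ 4).
h=h₀': d/dx-closure on L₀ ⇒ L.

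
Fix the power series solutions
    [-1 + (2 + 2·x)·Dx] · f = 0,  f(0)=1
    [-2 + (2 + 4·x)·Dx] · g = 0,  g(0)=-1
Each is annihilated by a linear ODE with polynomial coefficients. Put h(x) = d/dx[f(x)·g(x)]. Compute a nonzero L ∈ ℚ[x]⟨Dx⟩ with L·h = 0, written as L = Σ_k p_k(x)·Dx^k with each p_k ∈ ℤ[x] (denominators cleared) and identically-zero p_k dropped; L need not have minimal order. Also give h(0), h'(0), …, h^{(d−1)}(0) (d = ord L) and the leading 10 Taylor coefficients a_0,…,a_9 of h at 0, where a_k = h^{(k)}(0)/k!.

L = -1 + (-6 - 26·x - 36·x^2 - 16·x^3)·Dx  (order 1).
h: a_k = -3/2, 1/4, -9/16, 37/32, -585/256, 2271/512, -17493/2048, 67181/4096, -2063529/65536, 7931195/131072, …
ICs: h(0) = -3/2.

f: a_k = 1, 1/2, -1/8, 1/16, -5/128, 7/256, -21/1024, 33/2048, -429/32768, 715/65536, …
g: a_k = -1, -1, 1/2, -1/2, 5/8, -7/8, 21/16, -33/16, 429/128, -715/128, …
f·g: L₀ = L_f ⊗_s L_g, ord ≤ 1·1.
Differentiate: ansatz ord ≤ ord L₀ ⇒ L.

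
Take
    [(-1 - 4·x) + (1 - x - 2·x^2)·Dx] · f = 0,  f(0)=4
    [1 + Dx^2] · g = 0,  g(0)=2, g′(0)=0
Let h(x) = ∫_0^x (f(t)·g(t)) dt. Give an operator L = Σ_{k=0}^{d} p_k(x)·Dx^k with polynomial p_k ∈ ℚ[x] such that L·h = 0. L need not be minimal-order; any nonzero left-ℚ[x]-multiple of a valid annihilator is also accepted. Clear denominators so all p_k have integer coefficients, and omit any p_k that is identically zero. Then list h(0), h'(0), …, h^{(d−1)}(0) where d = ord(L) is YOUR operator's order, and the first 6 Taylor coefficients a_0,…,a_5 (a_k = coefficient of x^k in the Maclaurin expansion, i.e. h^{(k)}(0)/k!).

L = (3 + x + 2·x^2)·Dx + (2 + 8·x)·Dx^2 + (-1 + x + 2·x^2)·Dx^3  (order 3).
h: a_k = 0, 8, 4, 20/3, 9, 229/15, …
ICs: h(0) = 0, h′(0) = 8, h′′(0) = 8.

f: a_k = 4, 4, 12, 20, 44, 84, …
g: a_k = 2, 0, -1, 0, 1/12, 0, …
Sym-product of L_f,L_g gives L₀ (≤ ord 2).
h=∫₀ˣh₀: take L = L₀·Dx.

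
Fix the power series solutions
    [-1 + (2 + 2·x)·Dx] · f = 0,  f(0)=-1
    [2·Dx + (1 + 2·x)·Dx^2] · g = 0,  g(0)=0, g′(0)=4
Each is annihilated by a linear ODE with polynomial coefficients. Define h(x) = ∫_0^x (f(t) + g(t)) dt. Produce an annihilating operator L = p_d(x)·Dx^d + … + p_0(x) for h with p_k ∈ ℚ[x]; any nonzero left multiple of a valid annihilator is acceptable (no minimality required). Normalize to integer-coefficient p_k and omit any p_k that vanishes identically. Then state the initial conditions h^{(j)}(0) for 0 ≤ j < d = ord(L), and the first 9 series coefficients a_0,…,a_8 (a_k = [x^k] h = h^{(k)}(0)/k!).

f: a_k = -1, -1/2, 1/8, -1/16, 5/128, -7/256, 21/1024, -33/2048, 429/32768, …
g: a_k = 0, 4, -4, 16/3, -8, 64/5, -64/3, 256/7, -64, …
Sum ⇒ L₀ = lclm(L_f,L_g) in ℚ(x)⟨Dx⟩.
h=∫h₀ ⇒ L = L₀·Dx.
L = (10 + 4·x)·Dx^2 + (29 + 52·x + 20·x^2)·Dx^3 + (6 + 22·x + 24·x^2 + 8·x^3)·Dx^4  (order 4).
h: a_k = 0, -1, 7/4, -31/24, 253/192, -1019/640, 16349/7680, -65473/21504, 524057/114688, …
ICs: h(0) = 0, h′(0) = -1, h′′(0) = 7/2, h′′′(0) = -31/4.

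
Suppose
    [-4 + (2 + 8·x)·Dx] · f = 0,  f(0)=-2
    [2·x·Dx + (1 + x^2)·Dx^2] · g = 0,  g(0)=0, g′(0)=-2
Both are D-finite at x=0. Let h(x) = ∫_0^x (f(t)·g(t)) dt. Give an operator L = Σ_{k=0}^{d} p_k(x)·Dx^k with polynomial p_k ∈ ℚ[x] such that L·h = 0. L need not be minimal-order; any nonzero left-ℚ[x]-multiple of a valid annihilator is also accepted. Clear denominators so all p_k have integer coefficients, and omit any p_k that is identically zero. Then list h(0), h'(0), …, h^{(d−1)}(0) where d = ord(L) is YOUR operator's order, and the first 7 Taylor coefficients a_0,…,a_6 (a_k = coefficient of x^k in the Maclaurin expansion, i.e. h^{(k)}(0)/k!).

L = (12 - 4·x - 4·x^2)·Dx + (-4 - 14·x + 12·x^2 + 16·x^3)·Dx^2 + (1 + 8·x + 17·x^2 + 8·x^3 + 16·x^4)·Dx^3  (order 3).
h: a_k = 0, 0, 2, 8/3, -7/3, 8/3, -274/45, …
ICs: h(0) = 0, h′(0) = 0, h′′(0) = 4.

f: a_k = -2, -4, 4, -8, 20, -56, 168, …
g: a_k = 0, -2, 0, 2/3, 0, -2/5, 0, …
Product ⇒ symmetric product L₀, ord ≤ 2.
Integrate: L := L₀·Dx.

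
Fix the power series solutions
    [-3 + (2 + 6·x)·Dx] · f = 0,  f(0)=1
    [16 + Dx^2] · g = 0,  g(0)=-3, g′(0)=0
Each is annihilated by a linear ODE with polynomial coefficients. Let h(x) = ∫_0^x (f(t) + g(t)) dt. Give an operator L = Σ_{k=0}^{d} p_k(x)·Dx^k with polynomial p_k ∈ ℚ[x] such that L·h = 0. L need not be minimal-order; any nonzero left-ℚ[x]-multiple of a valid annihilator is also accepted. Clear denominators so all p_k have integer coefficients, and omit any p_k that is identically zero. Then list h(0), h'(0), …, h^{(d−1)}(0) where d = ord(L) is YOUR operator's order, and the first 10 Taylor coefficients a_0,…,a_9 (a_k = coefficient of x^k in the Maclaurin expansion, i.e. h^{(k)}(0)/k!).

L = (-4368 - 18432·x - 27648·x^2)·Dx + (1760 + 17568·x + 55296·x^2 + 55296·x^3)·Dx^2 + (-273 - 1152·x - 1728·x^2)·Dx^3 + (110 + 1098·x + 3456·x^2 + 3456·x^3)·Dx^4  (order 4).
h: a_k = 0, -2, 3/4, 61/8, 27/64, -4501/640, 567/512, 32509/107520, 72171/16384, -312317461/30965760, …
ICs: h(0) = 0, h′(0) = -2, h′′(0) = 3/2, h′′′(0) = 183/4.

f: a_k = 1, 3/2, -9/8, 27/16, -405/128, 1701/256, -15309/1024, 72171/2048, -2814669/32768, 14073345/65536, …
g: a_k = -3, 0, 24, 0, -32, 0, 256/15, 0, -512/105, 0, …
L₀ := lclm(L_f,L_g); ord L₀ ≤ 1+2.
Integrate: L := L₀·Dx.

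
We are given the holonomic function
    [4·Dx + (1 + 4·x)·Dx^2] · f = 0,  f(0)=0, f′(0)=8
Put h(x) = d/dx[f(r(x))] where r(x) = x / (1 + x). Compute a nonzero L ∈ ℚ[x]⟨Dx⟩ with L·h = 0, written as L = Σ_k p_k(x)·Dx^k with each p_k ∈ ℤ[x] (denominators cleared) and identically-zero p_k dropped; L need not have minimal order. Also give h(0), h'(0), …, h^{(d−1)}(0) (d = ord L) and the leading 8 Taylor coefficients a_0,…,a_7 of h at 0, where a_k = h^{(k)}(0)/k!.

f: a_k = 0, 8, -16, 128/3, -128, 2048/5, -4096/3, 32768/7, …
h₀=f(r): pull back L_f along r ⇒ L₀.
h₀' ⇒ L via d/dx closure of L₀.
L = (6 + 10·x) + (1 + 6·x + 5·x^2)·Dx  (order 1).
h: a_k = 8, -48, 248, -1248, 6248, -31248, 156248, -781248, …
ICs: h(0) = 8.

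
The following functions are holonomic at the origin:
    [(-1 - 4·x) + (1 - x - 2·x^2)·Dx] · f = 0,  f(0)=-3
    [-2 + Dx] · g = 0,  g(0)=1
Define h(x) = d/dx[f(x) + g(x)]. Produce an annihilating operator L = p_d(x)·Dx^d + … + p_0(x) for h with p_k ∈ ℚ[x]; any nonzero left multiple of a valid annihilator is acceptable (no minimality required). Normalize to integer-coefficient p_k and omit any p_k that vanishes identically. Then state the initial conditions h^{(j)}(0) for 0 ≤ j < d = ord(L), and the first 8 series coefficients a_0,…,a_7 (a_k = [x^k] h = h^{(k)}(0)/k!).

f: a_k = -3, -3, -9, -15, -33, -63, -129, -255, …
g: a_k = 1, 2, 2, 4/3, 2/3, 4/15, 4/45, 8/315, …
Sum ⇒ L₀ = lclm(L_f,L_g) in ℚ(x)⟨Dx⟩.
Differentiate: ansatz ord ≤ ord L₀ ⇒ L.
L = (18 + 132·x + 144·x^2 + 288·x^3 + 96·x^4) + (-13 - 68·x - 94·x^2 - 112·x^3 + 40·x^4 + 32·x^5)·Dx + (2 + x + 11·x^2 - 16·x^3 - 44·x^4 - 16·x^5)·Dx^2  (order 2).
h: a_k = -1, -14, -41, -388/3, -941/3, -11602/15, -80317/45, -1292744/315, …
ICs: h(0) = -1, h′(0) = -14.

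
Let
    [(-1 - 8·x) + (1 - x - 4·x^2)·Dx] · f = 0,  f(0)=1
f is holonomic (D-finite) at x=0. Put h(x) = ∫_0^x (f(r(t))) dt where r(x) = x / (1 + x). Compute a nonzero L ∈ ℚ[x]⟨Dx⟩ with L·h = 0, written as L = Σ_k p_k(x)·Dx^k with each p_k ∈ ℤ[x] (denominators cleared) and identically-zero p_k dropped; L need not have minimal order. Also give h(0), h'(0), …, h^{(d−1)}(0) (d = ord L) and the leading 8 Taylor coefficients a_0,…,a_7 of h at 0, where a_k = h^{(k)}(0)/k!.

L = (1 + 9·x)·Dx + (-1 - 2·x + 3·x^2 + 4·x^3)·Dx^2  (order 2).
h: a_k = 0, 1, 1/2, 4/3, 0, 16/5, -8/3, 80/7, …
ICs: h(0) = 0, h′(0) = 1.

f: a_k = 1, 1, 5, 9, 29, 65, 181, 441, …
L₀ from L_f via x↦r, Dx↦r'^{-1}Dx.
Integrate: L := L₀·Dx.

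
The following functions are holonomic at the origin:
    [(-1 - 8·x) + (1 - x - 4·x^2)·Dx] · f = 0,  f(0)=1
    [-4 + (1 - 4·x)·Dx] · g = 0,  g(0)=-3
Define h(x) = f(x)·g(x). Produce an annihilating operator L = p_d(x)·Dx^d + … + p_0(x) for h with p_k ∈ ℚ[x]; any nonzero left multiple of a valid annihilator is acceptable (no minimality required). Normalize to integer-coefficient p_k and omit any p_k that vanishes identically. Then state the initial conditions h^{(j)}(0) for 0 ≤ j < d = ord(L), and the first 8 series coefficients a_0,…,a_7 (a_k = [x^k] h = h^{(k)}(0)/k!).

L = (-5 + 48·x^2) + (1 - 5·x + 16·x^3)·Dx  (order 1).
h: a_k = -3, -15, -75, -327, -1395, -5775, -23643, -95895, …
ICs: h(0) = -3.

f: a_k = 1, 1, 5, 9, 29, 65, 181, 441, …
g: a_k = -3, -12, -48, -192, -768, -3072, -12288, -49152, …
L₀ := L_f ⊗_s L_g (sym. prod.), ord ≤ 1.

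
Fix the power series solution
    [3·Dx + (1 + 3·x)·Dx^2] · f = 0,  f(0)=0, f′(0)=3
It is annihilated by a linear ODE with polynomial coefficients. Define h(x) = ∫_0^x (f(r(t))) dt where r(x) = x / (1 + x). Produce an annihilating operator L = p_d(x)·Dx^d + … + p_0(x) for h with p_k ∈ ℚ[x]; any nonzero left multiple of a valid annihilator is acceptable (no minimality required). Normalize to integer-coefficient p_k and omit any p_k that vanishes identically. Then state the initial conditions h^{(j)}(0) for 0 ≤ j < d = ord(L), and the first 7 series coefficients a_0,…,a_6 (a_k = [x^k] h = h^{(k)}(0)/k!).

L = (5 + 8·x)·Dx^2 + (1 + 5·x + 4·x^2)·Dx^3  (order 3).
h: a_k = 0, 0, 3/2, -5/2, 21/4, -51/4, 341/10, …
ICs: h(0) = 0, h′(0) = 0, h′′(0) = 3.

f: a_k = 0, 3, -9/2, 9, -81/4, 243/5, -243/2, …
Change of var in L_f (x↦r) gives L₀.
∫: right-multiply L₀ by Dx.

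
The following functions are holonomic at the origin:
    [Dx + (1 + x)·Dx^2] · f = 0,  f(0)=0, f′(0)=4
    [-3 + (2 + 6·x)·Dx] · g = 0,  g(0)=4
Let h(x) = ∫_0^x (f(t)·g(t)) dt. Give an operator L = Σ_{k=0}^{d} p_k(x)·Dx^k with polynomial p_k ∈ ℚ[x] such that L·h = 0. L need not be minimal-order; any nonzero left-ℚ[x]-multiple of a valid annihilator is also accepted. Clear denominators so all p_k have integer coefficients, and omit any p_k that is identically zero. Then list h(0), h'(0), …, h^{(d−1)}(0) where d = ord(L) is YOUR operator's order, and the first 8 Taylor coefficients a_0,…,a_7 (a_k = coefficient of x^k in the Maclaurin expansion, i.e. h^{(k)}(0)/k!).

f: a_k = 0, 4, -2, 4/3, -1, 4/5, -2/3, 4/7, …
g: a_k = 4, 6, -9/2, 27/4, -405/32, 1701/64, -15309/256, 72171/512, …
f·g: L₀ = L_f ⊗_s L_g, ord ≤ 2·1.
∫: right-multiply L₀ by Dx.
L = (21 + 9·x)·Dx + (-8 - 24·x)·Dx^2 + (4 + 28·x + 60·x^2 + 36·x^3)·Dx^3  (order 3).
h: a_k = 0, 0, 8, 16/3, -37/6, 8, -2917/240, 17671/840, …
ICs: h(0) = 0, h′(0) = 0, h′′(0) = 16.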